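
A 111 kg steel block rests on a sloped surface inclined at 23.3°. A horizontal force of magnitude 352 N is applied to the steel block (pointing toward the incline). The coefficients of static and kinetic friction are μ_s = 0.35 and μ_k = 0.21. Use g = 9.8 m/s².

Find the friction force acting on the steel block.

The horizontal push has a component P sin θ into the surface, so N = m g cos θ + P sin θ = 999.1 + 139.2 = 1138 N.
Parallel to the incline: P cos θ − m g sin θ = 323.3 − 430.3 = -107 N; the friction needed to balance this is 107 N acting up the slope.
Maximum static friction: μ_s N = 0.35 × 1138 = 398.4 N.
|f_req| = 107 ≤ 398.4 N → the steel block is in equilibrium; friction equals the required value.

f ≈ 107 N (up the incline)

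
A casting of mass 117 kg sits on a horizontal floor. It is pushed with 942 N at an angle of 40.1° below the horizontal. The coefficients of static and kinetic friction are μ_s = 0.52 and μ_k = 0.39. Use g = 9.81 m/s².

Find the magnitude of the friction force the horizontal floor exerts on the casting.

f ≈ 721 N

N = m g + P sin α = 1148 + 942×sin 40.1° = 1755 N.
For equilibrium, f = P cos α = 942×cos 40.1° = 720.6 N.
μ_s N = 0.52 × 1755 = 912.4 N.
Since 720.6 N does not exceed the limit, the casting stays at rest and f = 721 N.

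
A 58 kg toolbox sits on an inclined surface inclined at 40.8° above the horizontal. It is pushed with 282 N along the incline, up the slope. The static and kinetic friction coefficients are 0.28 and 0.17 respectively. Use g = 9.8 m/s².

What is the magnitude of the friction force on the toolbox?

The normal reaction is N = m g cos θ = 430.3 N.
For equilibrium along the incline the friction force must supply f = m g sin θ − P = 371.4 − 282 = 89.4 N (positive meaning up-slope).
Maximum static friction available: μ_s N = 0.28 × 430.3 = 120.5 N.
Since |89.4| ≤ 120.5 N, static friction is sufficient; f equals the required value, not μ_s N.

f ≈ 89.4 N (up the incline)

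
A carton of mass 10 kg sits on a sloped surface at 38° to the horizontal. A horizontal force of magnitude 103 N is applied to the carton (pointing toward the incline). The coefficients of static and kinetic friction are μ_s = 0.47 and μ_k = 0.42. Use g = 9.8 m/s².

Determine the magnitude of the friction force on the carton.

f ≈ 20.8 N (down the incline)

Resolve perpendicular to the incline: N = m g cos θ + P sin θ = 10×9.8×cos 38° + 103×sin 38° = 140.6 N.
Along the incline, the net driving force (taking up-slope positive) is P cos θ − m g sin θ = 81.17 − 60.33 = 20.83 N, so equilibrium requires friction f = -20.83 N (down-slope).
Maximum static friction: μ_s N = 0.47 × 140.6 = 66.1 N.
Since 20.83 N is within the 66.1 N limit, the carton stays put and friction is exactly 20.8 N.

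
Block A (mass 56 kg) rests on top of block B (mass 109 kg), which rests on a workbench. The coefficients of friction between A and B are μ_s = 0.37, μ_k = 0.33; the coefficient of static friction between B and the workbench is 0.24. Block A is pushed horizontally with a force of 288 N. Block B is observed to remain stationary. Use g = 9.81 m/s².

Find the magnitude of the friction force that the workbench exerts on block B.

Between the blocks, N₁ = m_A g = 549.4 N.
Maximum static friction on A from B: μ_s N₁ = 0.37×549.4 = 203.3 N.
Since P = 288 N > 203.3 N, A slides on B; the A–B friction is kinetic: f₁ = μ_k N₁ = 0.33×549.4 = 181 N.
By Newton's third law B feels 181 N forward from A. With B stationary, the floor's static friction on B balances it: f₂ = 181 N (well within μ_s(m_A+m_B)g = 388.5 N).

f ≈ 181 N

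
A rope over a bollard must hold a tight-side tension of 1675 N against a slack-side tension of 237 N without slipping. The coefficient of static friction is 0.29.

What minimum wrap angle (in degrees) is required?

β_min ≈ 386°

T₂/T₁ = e^{μβ} → β = ln(T₂/T₁)/μ.
β = ln(1675/237)/0.29 = 1.956/0.29 = 6.743 rad.
In degrees: β = 6.743 × 180/π = 386°.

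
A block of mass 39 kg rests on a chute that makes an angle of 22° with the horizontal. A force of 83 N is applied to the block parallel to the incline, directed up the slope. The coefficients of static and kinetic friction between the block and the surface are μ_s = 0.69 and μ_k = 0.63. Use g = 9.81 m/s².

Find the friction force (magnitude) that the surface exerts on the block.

f ≈ 60.3 N (up the incline)

Normal force: N = m g cos θ = 39 × 9.81 × cos 22° = 354.7 N.
Parallel to the incline, ΣF = 0 gives f = m g sin θ − P = 143.3 − 83 = 60.32 N (up-slope positive).
Static friction can supply at most μ_s N = 244.8 N.
Since |60.32| ≤ 244.8 N, the block remains in static equilibrium and friction takes exactly the required value.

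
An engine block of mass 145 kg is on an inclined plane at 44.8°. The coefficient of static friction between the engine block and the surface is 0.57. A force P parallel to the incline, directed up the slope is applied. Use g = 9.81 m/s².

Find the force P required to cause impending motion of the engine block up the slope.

P ≈ 1580 N

At impending motion up the slope, friction acts down-slope at its limit: f = μ_s N.
P is parallel to the surface, so N = m g cos θ = 1010 N.
Along the incline: P = m g sin θ + μ_s N = 1000 + 0.57×1010 = 1580 N.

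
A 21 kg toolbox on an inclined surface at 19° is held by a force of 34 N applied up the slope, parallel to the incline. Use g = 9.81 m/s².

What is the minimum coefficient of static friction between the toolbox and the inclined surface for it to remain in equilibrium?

N = m g cos θ = 194.8 N.
Friction must make up the shortfall along the incline: f = m g sin θ − P = 67.07 − 34 = 33.07 N.
At the threshold f = μ_s N, so μ_s,min = 33.07/194.8 = 0.17.

μ_s,min ≈ 0.17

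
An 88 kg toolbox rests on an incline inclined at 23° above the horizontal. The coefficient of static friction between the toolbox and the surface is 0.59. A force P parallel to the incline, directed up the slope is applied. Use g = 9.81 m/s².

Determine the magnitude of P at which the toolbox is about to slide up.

P ≈ 806 N

At impending motion up the slope, friction acts down-slope at its limit: f = μ_s N.
P is parallel to the surface, so N = m g cos θ = 795 N.
Along the incline: P = m g sin θ + μ_s N = 337 + 0.59×795 = 806 N.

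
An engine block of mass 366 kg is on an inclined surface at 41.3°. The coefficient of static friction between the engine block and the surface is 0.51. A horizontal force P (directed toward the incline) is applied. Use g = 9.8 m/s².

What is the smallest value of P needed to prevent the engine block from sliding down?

P_min ≈ 913 N

The engine block tends to slide down (tan θ > μ_s), so at the point of impending slip friction acts up-slope at its limit: f = μ_s N.
Perpendicular to the incline: N = m g cos θ + P sin θ.
Along the incline: P cos θ + μ_s N = m g sin θ, i.e. P cos θ + μ_s (m g cos θ + P sin θ) = m g sin θ.
Solving, P (cos θ + μ_s sin θ) = m g (sin θ − μ_s cos θ), so P = 3590×0.2769/1.088 = 913 N.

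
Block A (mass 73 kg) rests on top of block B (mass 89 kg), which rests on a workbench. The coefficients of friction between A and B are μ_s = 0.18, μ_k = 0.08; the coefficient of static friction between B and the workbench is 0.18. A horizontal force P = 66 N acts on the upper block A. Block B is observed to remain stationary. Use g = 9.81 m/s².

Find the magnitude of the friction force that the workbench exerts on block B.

The normal force B exerts on A is simply A's weight, N₁ = 716.1 N.
So the A–B interface can sustain at most μ_s N₁ = 128.9 N of static friction.
Since P = 66 N ≤ 128.9 N, A does not slip on B; friction on A equals P = 66 N.
By Newton's third law B feels 66 N forward from A. With B stationary, the floor's static friction on B balances it: f₂ = 66 N (well within μ_s(m_A+m_B)g = 286.1 N).

f ≈ 66 N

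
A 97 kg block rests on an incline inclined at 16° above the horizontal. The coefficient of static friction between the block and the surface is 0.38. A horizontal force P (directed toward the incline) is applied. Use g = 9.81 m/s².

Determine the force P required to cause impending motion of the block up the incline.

At impending motion up the slope, friction acts down-slope at its limit: f = μ_s N.
Perpendicular to the incline: N = m g cos θ + P sin θ.
Along the incline: P cos θ = m g sin θ + μ_s N = m g sin θ + μ_s (m g cos θ + P sin θ).
Solving, P (cos θ − μ_s sin θ) = m g (sin θ + μ_s cos θ), so P = 97×9.81×(sin 16° + 0.38 cos 16°)/(cos 16° − 0.38 sin 16°) = 952×0.6409/0.8565 = 712 N.

P ≈ 712 N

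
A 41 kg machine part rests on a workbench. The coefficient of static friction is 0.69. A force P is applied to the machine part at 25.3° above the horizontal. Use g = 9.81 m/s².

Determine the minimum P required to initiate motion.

N = m g − P sin α (the pull lifts the machine part).
At impending slip, P cos α = μ_s N = μ_s (m g − P sin α).
Solving: P (cos α + μ_s sin α) = μ_s m g → P = 0.69×402/(cos 25.3° + 0.69 sin 25.3°) = 278/1.199 = 231 N.

P ≈ 231 N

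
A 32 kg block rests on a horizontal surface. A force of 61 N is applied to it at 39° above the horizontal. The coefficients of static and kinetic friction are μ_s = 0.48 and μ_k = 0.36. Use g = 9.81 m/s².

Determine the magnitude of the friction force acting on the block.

f ≈ 47.4 N

The vertical component of P reduces the normal force: N = m g − P sin α = 313.9 − 38.39 = 275.5 N.
For equilibrium, f = P cos α = 61×cos 39° = 47.41 N.
μ_s N = 0.48 × 275.5 = 132.3 N.
Since 47.41 N does not exceed the limit, the block stays at rest and f = 47.4 N.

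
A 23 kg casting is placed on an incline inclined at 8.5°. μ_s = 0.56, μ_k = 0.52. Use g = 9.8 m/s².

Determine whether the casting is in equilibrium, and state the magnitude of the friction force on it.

f ≈ 33.3 N

N = m g cos θ = 223 N.
Down-slope weight component: m g sin θ = 33.3 N.
μ_s N = 125 N.
33.3 ≤ 125 N, so it stays put; friction = 33.3 N.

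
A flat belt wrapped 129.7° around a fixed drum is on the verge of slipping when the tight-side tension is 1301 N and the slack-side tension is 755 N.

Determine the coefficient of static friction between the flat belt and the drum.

T₂/T₁ = e^{μβ} → μ = ln(T₂/T₁)/β.
β = 129.7° = 2.264 rad.
μ = ln(1301/755)/2.264 = ln(1.723)/2.264 = 0.24.

μ ≈ 0.24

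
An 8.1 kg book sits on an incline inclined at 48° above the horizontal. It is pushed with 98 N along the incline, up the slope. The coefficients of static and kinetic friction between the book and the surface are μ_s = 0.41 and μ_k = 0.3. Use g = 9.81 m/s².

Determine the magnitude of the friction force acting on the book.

f ≈ 16 N (down the incline)

The normal reaction is N = m g cos θ = 53.17 N.
Parallel to the incline, ΣF = 0 gives f = m g sin θ − P = 59.05 − 98 = -38.95 N (up-slope positive).
Maximum static friction available: μ_s N = 0.41 × 53.17 = 21.8 N.
Since |-38.95| > 21.8 N, static friction cannot hold it; the book slides up the incline and kinetic friction applies: f = μ_k N = 0.3 × 53.17 = 16 N.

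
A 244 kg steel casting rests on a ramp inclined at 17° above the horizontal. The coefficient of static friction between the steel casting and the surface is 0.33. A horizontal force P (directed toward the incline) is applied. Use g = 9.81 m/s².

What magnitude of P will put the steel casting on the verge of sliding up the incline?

P ≈ 1690 N

At impending motion up the slope, friction acts down-slope at its limit: f = μ_s N.
Perpendicular to the incline: N = m g cos θ + P sin θ.
Along the incline: P cos θ = m g sin θ + μ_s N = m g sin θ + μ_s (m g cos θ + P sin θ).
Solving, P (cos θ − μ_s sin θ) = m g (sin θ + μ_s cos θ), so P = 244×9.81×(sin 17° + 0.33 cos 17°)/(cos 17° − 0.33 sin 17°) = 2390×0.608/0.8598 = 1690 N.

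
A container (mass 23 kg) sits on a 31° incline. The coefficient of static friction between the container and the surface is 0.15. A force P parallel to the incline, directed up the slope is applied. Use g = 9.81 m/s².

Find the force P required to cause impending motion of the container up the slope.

P ≈ 145 N

At impending motion up the slope, friction acts down-slope at its limit: f = μ_s N.
P is parallel to the surface, so N = m g cos θ = 193 N.
Along the incline: P = m g sin θ + μ_s N = 116 + 0.15×193 = 145 N.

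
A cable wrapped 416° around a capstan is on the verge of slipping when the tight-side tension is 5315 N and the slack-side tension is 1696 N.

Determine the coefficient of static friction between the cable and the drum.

T₂/T₁ = e^{μβ} → μ = ln(T₂/T₁)/β.
β = 416° = 7.261 rad.
μ = ln(5315/1696)/7.261 = ln(3.134)/7.261 = 0.157.

μ ≈ 0.157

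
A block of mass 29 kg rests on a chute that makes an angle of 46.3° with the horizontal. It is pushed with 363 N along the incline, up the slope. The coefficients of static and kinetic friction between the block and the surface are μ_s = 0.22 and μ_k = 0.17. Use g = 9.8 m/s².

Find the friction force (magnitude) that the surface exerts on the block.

f ≈ 33.4 N (down the incline)

Perpendicular to the surface, N = m g cos θ = 29·9.8·cos 46.3° = 196.3 N.
For equilibrium along the incline the friction force must supply f = m g sin θ − P = 205.5 − 363 = -157.5 N (positive meaning up-slope).
Static friction can supply at most μ_s N = 43.2 N.
|-157.5| exceeds 43.2 N, so the block slips up-slope; friction is kinetic, f = μ_k N = 0.17×196.3 = 33.4 N.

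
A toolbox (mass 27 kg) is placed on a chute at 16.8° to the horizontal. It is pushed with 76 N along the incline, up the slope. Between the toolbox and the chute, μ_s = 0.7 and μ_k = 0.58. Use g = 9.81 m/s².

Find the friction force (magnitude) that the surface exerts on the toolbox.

f ≈ 0.556 N (up the incline)

Perpendicular to the surface, N = m g cos θ = 27·9.81·cos 16.8° = 253.6 N.
Parallel to the incline, ΣF = 0 gives f = m g sin θ − P = 76.56 − 76 = 0.5559 N (up-slope positive).
Maximum static friction available: μ_s N = 0.7 × 253.6 = 177.5 N.
Since |0.5559| ≤ 177.5 N, no slip — friction simply equals what equilibrium demands.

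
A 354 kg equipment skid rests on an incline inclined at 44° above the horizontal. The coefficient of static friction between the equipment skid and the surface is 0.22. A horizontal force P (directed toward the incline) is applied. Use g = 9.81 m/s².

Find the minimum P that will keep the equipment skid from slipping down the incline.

The equipment skid tends to slide down (tan θ > μ_s), so at the point of impending slip friction acts up-slope at its limit: f = μ_s N.
Perpendicular to the incline: N = m g cos θ + P sin θ.
Along the incline: P cos θ + μ_s N = m g sin θ, i.e. P cos θ + μ_s (m g cos θ + P sin θ) = m g sin θ.
Solving, P (cos θ + μ_s sin θ) = m g (sin θ − μ_s cos θ), so P = 3470×0.5364/0.8722 = 2140 N.

P_min ≈ 2140 N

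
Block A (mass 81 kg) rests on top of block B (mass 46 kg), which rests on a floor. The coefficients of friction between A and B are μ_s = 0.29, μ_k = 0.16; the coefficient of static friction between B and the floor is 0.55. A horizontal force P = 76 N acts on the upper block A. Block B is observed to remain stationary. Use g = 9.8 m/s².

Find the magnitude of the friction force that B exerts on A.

Normal force at the A–B interface: N₁ = m_A g = 793.8 N.
Maximum static friction on A from B: μ_s N₁ = 0.29×793.8 = 230.2 N.
Since P = 76 N ≤ 230.2 N, A does not slip on B; friction on A equals P = 76 N.
By Newton's third law B feels 76 N forward from A. With B stationary, the floor's static friction on B balances it: f₂ = 76 N (well within μ_s(m_A+m_B)g = 684.5 N).

f ≈ 76 N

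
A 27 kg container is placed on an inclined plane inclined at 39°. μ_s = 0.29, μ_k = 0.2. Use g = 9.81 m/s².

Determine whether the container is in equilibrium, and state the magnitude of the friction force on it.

f ≈ 41.2 N

N = m g cos θ = 206 N.
Down-slope weight component: m g sin θ = 167 N.
μ_s N = 59.7 N.
167 > 59.7 N, so it slides; kinetic friction f = μ_k N = 0.2×206 = 41.2 N.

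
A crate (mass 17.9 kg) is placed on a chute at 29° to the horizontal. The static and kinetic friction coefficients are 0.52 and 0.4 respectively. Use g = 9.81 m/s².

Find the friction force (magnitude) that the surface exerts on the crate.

Perpendicular to the surface, N = m g cos θ = 17.9·9.81·cos 29° = 153.6 N.
Along the slope the weight component is m g sin θ = 85.13 N; friction must supply exactly this, acting up-slope.
Static friction can supply at most μ_s N = 79.86 N.
Since |85.13| > 79.86 N, static friction cannot hold it; the crate slides down the incline and kinetic friction applies: f = μ_k N = 0.4 × 153.6 = 61.4 N.

f ≈ 61.4 N (up the incline)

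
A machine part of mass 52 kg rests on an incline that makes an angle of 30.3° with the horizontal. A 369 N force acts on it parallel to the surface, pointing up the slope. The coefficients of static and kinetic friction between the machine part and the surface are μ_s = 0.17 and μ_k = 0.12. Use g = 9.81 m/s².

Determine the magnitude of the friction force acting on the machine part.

Normal force: N = m g cos θ = 52 × 9.81 × cos 30.3° = 440.4 N.
The friction needed for equilibrium is m g sin θ − P = 257.4 − 369 = -111.6 N, measured positive up-slope.
Maximum static friction available: μ_s N = 0.17 × 440.4 = 74.87 N.
|-111.6| exceeds 74.87 N, so the machine part slips up-slope; friction is kinetic, f = μ_k N = 0.12×440.4 = 52.9 N.

f ≈ 52.9 N (down the incline)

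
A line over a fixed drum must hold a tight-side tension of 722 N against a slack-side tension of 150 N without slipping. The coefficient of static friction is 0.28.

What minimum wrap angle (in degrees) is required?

T₂/T₁ = e^{μβ} → β = ln(T₂/T₁)/μ.
β = ln(722/150)/0.28 = 1.571/0.28 = 5.612 rad.
In degrees: β = 5.612 × 180/π = 322°.

β_min ≈ 322°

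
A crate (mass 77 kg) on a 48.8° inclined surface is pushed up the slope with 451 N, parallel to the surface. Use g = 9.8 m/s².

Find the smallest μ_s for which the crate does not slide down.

μ_s,min ≈ 0.235

N = m g cos θ = 497 N.
Friction must make up the shortfall along the incline: f = m g sin θ − P = 567.8 − 451 = 116.8 N.
At the threshold f = μ_s N, so μ_s,min = 116.8/497 = 0.235.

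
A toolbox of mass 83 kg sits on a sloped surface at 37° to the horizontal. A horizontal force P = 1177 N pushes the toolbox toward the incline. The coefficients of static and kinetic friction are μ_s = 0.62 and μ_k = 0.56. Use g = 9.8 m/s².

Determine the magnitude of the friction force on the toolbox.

f ≈ 450 N (down the incline)

Resolve perpendicular to the incline: N = m g cos θ + P sin θ = 83×9.8×cos 37° + 1177×sin 37° = 1358 N.
Parallel to the incline: P cos θ − m g sin θ = 940 − 489.5 = 450.5 N; the friction needed to balance this is 450.5 N acting down the slope.
Maximum static friction: μ_s N = 0.62 × 1358 = 841.9 N.
|f_req| = 450.5 ≤ 841.9 N → the toolbox is in equilibrium; friction equals the required value.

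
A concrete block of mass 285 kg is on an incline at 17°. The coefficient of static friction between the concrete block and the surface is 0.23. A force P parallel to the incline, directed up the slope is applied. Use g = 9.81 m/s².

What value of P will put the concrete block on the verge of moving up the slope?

P ≈ 1430 N

At impending motion up the slope, friction acts down-slope at its limit: f = μ_s N.
P is parallel to the surface, so N = m g cos θ = 2670 N.
Along the incline: P = m g sin θ + μ_s N = 817 + 0.23×2670 = 1430 N.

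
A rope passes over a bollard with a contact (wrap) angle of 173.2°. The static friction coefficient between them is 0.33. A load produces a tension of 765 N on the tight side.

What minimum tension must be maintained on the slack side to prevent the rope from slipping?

T_min ≈ 282 N

Capstan equation at impending slip: T_tight/T_slack = e^{μβ}.
β = 173.2° = 3.023 rad; e^{μβ} = e^{0.33×3.023} = 2.712.
T_slack = T_tight / e^{μβ} = 765 / 2.712 = 282 N.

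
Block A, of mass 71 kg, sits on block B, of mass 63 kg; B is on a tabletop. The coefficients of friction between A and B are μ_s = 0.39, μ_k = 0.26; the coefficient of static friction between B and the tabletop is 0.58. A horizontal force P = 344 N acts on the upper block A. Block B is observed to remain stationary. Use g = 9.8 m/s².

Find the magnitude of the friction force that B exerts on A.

The normal force B exerts on A is simply A's weight, N₁ = 695.8 N.
So the A–B interface can sustain at most μ_s N₁ = 271.4 N of static friction.
P = 344 N exceeds that limit, so A slips over B and the interface friction becomes kinetic: f₁ = μ_k N₁ = 0.26×695.8 = 181 N.
B experiences an equal 181 N forward from A (third law). B is in equilibrium, so the floor supplies f₂ = 181 N of static friction (limit μ_s(m_A+m_B)g = 761.7 N, not exceeded).

f ≈ 181 N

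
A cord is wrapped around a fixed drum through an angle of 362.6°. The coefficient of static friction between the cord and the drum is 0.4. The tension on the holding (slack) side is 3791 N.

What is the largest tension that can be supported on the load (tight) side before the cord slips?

T_max ≈ 47700 N

At impending slip the capstan equation gives T₂/T₁ = e^{μβ} with β in radians.
β = 362.6° × π/180 = 6.329 rad.
e^{μβ} = e^{0.4×6.329} = 12.57.
T₂ = T₁ · e^{μβ} = 3791 × 12.57 = 47700 N.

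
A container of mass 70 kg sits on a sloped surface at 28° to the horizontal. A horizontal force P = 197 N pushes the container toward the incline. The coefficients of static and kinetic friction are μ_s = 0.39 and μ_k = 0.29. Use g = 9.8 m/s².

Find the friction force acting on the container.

Resolve perpendicular to the incline: N = m g cos θ + P sin θ = 70×9.8×cos 28° + 197×sin 28° = 698.2 N.
Parallel to the incline: P cos θ − m g sin θ = 173.9 − 322.1 = -148.1 N; the friction needed to balance this is 148.1 N acting up the slope.
The limit of static friction is μ_s N = 272.3 N.
Since 148.1 N is within the 272.3 N limit, the container stays put and friction is exactly 148 N.

f ≈ 148 N (up the incline)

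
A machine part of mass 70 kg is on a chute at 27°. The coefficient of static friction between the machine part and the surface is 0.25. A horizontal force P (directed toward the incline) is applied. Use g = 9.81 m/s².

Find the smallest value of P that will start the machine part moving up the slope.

P ≈ 598 N

At impending motion up the slope, friction acts down-slope at its limit: f = μ_s N.
Perpendicular to the incline: N = m g cos θ + P sin θ.
Along the incline: P cos θ = m g sin θ + μ_s N = m g sin θ + μ_s (m g cos θ + P sin θ).
Solving, P (cos θ − μ_s sin θ) = m g (sin θ + μ_s cos θ), so P = 70×9.81×(sin 27° + 0.25 cos 27°)/(cos 27° − 0.25 sin 27°) = 687×0.6767/0.7775 = 598 N.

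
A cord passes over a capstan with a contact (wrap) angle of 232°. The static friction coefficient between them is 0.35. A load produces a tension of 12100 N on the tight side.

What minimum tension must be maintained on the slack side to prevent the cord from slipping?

Capstan equation at impending slip: T_tight/T_slack = e^{μβ}.
β = 232° = 4.049 rad; e^{μβ} = e^{0.35×4.049} = 4.126.
T_slack = T_tight / e^{μβ} = 12100 / 4.126 = 2930 N.

T_min ≈ 2930 N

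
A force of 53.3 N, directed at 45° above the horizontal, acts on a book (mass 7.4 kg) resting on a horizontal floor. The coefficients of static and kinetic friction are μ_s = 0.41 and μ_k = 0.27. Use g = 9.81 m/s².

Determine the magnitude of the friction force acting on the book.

Vertical equilibrium gives N = m g − P sin α = 34.91 N.
For equilibrium, f = P cos α = 53.3×cos 45° = 37.69 N.
μ_s N = 0.41 × 34.91 = 14.31 N.
The required friction exceeds μ_s N, so the book moves and f = μ_k N = 9.42 N.

f ≈ 9.42 N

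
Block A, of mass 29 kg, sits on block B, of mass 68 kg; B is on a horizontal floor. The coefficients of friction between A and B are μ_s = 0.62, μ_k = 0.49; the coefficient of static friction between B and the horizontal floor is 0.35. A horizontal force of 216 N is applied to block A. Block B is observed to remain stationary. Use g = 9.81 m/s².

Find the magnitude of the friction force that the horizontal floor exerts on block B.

The normal force B exerts on A is simply A's weight, N₁ = 284.5 N.
Maximum static friction on A from B: μ_s N₁ = 0.62×284.5 = 176.4 N.
P = 216 N exceeds that limit, so A slips over B and the interface friction becomes kinetic: f₁ = μ_k N₁ = 0.49×284.5 = 139 N.
B experiences an equal 139 N forward from A (third law). B is in equilibrium, so the floor supplies f₂ = 139 N of static friction (limit μ_s(m_A+m_B)g = 333 N, not exceeded).

f ≈ 139 N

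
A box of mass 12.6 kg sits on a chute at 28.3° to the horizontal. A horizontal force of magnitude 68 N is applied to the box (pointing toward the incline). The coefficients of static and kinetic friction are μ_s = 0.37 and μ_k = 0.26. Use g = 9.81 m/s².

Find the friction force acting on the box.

Resolve perpendicular to the incline: N = m g cos θ + P sin θ = 12.6×9.81×cos 28.3° + 68×sin 28.3° = 141.1 N.
Parallel to the incline: P cos θ − m g sin θ = 59.87 − 58.6 = 1.272 N; the friction needed to balance this is 1.272 N acting down the slope.
The limit of static friction is μ_s N = 52.2 N.
Since 1.272 N is within the 52.2 N limit, the box stays put and friction is exactly 1.27 N.

f ≈ 1.27 N (down the incline)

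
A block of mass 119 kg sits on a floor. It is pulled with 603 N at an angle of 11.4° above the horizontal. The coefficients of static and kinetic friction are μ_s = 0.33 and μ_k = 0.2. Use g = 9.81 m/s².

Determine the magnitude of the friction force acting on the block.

f ≈ 210 N

The vertical component of P reduces the normal force: N = m g − P sin α = 1167 − 119.2 = 1048 N.
For equilibrium, f = P cos α = 603×cos 11.4° = 591.1 N.
The static-friction limit is μ_s N = 345.9 N.
The required friction exceeds μ_s N, so the block moves and f = μ_k N = 210 N.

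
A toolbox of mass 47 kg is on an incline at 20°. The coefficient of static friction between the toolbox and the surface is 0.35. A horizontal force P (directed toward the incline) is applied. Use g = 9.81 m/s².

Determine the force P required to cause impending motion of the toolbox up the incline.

P ≈ 377 N

At impending motion up the slope, friction acts down-slope at its limit: f = μ_s N.
Perpendicular to the incline: N = m g cos θ + P sin θ.
Along the incline: P cos θ = m g sin θ + μ_s N = m g sin θ + μ_s (m g cos θ + P sin θ).
Solving, P (cos θ − μ_s sin θ) = m g (sin θ + μ_s cos θ), so P = 47×9.81×(sin 20° + 0.35 cos 20°)/(cos 20° − 0.35 sin 20°) = 461×0.6709/0.82 = 377 N.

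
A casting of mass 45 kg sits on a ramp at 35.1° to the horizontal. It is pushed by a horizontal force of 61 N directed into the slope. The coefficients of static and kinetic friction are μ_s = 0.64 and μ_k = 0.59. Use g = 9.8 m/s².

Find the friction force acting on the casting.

Normal direction: N = m g cos θ + P sin θ = 395.9 N.
Along the incline, the net driving force (taking up-slope positive) is P cos θ − m g sin θ = 49.91 − 253.6 = -203.7 N, so equilibrium requires friction f = 203.7 N (up-slope).
The limit of static friction is μ_s N = 253.4 N.
|f_req| = 203.7 ≤ 253.4 N → the casting is in equilibrium; friction equals the required value.

f ≈ 204 N (up the incline)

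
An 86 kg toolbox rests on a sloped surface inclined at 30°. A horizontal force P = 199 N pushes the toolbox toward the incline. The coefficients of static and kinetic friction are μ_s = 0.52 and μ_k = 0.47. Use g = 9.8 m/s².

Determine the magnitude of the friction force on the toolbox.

The horizontal push has a component P sin θ into the surface, so N = m g cos θ + P sin θ = 729.9 + 99.5 = 829.4 N.
Parallel to the incline: P cos θ − m g sin θ = 172.3 − 421.4 = -249.1 N; the friction needed to balance this is 249.1 N acting up the slope.
Maximum static friction: μ_s N = 0.52 × 829.4 = 431.3 N.
Since 249.1 N is within the 431.3 N limit, the toolbox stays put and friction is exactly 249 N.

f ≈ 249 N (up the incline)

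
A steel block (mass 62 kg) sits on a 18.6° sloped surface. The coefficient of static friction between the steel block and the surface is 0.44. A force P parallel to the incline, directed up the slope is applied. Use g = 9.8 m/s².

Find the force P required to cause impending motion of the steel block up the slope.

P ≈ 447 N

At impending motion up the slope, friction acts down-slope at its limit: f = μ_s N.
P is parallel to the surface, so N = m g cos θ = 576 N.
Along the incline: P = m g sin θ + μ_s N = 194 + 0.44×576 = 447 N.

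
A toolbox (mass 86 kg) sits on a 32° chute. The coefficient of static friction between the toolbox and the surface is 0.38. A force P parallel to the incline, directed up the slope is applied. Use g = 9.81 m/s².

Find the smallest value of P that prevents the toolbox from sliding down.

The toolbox tends to slide down (tan θ > μ_s), so at the point of impending slip friction acts up-slope at its limit: f = μ_s N.
P is parallel to the surface, so N = m g cos θ = 715 N.
Along the incline: P + μ_s N = m g sin θ, so P = 447 − 0.38×715 = 175 N.

P_min ≈ 175 N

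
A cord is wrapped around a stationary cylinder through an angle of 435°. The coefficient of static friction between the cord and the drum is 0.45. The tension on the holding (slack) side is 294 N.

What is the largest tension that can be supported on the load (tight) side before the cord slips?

At impending slip the capstan equation gives T₂/T₁ = e^{μβ} with β in radians.
β = 435° × π/180 = 7.592 rad.
e^{μβ} = e^{0.45×7.592} = 30.46.
T₂ = T₁ · e^{μβ} = 294 × 30.46 = 8960 N.

T_max ≈ 8960 N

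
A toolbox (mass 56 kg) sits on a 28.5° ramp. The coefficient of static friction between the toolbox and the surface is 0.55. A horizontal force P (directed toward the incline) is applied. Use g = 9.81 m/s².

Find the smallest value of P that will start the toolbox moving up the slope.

P ≈ 856 N

At impending motion up the slope, friction acts down-slope at its limit: f = μ_s N.
Perpendicular to the incline: N = m g cos θ + P sin θ.
Along the incline: P cos θ = m g sin θ + μ_s N = m g sin θ + μ_s (m g cos θ + P sin θ).
Solving, P (cos θ − μ_s sin θ) = m g (sin θ + μ_s cos θ), so P = 56×9.81×(sin 28.5° + 0.55 cos 28.5°)/(cos 28.5° − 0.55 sin 28.5°) = 549×0.9605/0.6164 = 856 N.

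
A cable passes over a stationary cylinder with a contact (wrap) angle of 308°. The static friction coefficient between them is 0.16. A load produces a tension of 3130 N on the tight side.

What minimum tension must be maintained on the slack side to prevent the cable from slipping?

T_min ≈ 1320 N

Capstan equation at impending slip: T_tight/T_slack = e^{μβ}.
β = 308° = 5.376 rad; e^{μβ} = e^{0.16×5.376} = 2.363.
T_slack = T_tight / e^{μβ} = 3130 / 2.363 = 1320 N.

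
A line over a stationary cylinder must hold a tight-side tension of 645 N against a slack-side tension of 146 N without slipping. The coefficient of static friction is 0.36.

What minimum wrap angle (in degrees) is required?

T₂/T₁ = e^{μβ} → β = ln(T₂/T₁)/μ.
β = ln(645/146)/0.36 = 1.486/0.36 = 4.127 rad.
In degrees: β = 4.127 × 180/π = 236°.

β_min ≈ 236°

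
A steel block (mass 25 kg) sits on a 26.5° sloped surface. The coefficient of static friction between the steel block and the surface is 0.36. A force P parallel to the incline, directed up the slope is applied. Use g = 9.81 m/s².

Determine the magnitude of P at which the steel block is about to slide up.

P ≈ 188 N

At impending motion up the slope, friction acts down-slope at its limit: f = μ_s N.
P is parallel to the surface, so N = m g cos θ = 219 N.
Along the incline: P = m g sin θ + μ_s N = 109 + 0.36×219 = 188 N.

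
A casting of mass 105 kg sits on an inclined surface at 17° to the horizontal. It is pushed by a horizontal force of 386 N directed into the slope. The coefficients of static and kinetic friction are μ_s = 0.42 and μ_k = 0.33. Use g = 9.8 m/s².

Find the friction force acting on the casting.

The horizontal push has a component P sin θ into the surface, so N = m g cos θ + P sin θ = 984 + 112.9 = 1097 N.
Along the incline, the net driving force (taking up-slope positive) is P cos θ − m g sin θ = 369.1 − 300.9 = 68.28 N, so equilibrium requires friction f = -68.28 N (down-slope).
The limit of static friction is μ_s N = 460.7 N.
Since 68.28 N is within the 460.7 N limit, the casting stays put and friction is exactly 68.3 N.

f ≈ 68.3 N (down the incline)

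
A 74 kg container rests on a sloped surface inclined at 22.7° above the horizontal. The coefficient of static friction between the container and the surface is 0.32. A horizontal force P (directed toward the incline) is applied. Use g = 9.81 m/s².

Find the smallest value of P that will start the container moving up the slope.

At impending motion up the slope, friction acts down-slope at its limit: f = μ_s N.
Perpendicular to the incline: N = m g cos θ + P sin θ.
Along the incline: P cos θ = m g sin θ + μ_s N = m g sin θ + μ_s (m g cos θ + P sin θ).
Solving, P (cos θ − μ_s sin θ) = m g (sin θ + μ_s cos θ), so P = 74×9.81×(sin 22.7° + 0.32 cos 22.7°)/(cos 22.7° − 0.32 sin 22.7°) = 726×0.6811/0.799 = 619 N.

P ≈ 619 N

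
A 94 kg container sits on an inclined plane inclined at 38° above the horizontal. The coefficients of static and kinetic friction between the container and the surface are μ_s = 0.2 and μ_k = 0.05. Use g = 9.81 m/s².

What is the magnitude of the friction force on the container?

f ≈ 36.3 N (up the incline)

Perpendicular to the surface, N = m g cos θ = 94·9.81·cos 38° = 726.7 N.
Along the slope the weight component is m g sin θ = 567.7 N; friction must supply exactly this, acting up-slope.
Static friction can supply at most μ_s N = 145.3 N.
|567.7| exceeds 145.3 N, so the container slips down-slope; friction is kinetic, f = μ_k N = 0.05×726.7 = 36.3 N.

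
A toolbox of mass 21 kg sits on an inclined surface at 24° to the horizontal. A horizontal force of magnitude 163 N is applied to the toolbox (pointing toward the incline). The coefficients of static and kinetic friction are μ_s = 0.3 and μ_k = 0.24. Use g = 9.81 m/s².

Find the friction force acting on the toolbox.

The horizontal push has a component P sin θ into the surface, so N = m g cos θ + P sin θ = 188.2 + 66.3 = 254.5 N.
Parallel to the incline: P cos θ − m g sin θ = 148.9 − 83.79 = 65.12 N; the friction needed to balance this is 65.12 N acting down the slope.
Maximum static friction: μ_s N = 0.3 × 254.5 = 76.35 N.
|f_req| = 65.12 ≤ 76.35 N → the toolbox is in equilibrium; friction equals the required value.

f ≈ 65.1 N (down the incline)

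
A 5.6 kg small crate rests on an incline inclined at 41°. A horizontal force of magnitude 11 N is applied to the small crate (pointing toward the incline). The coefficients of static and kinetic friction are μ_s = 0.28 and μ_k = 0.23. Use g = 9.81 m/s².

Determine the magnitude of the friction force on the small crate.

Normal direction: N = m g cos θ + P sin θ = 48.68 N.
Along the incline, the net driving force (taking up-slope positive) is P cos θ − m g sin θ = 8.302 − 36.04 = -27.74 N, so equilibrium requires friction f = 27.74 N (up-slope).
Maximum static friction: μ_s N = 0.28 × 48.68 = 13.63 N.
The required 27.74 N exceeds the static limit, so the small crate slides down-slope and f = μ_k N = 0.23×48.68 = 11.2 N.

f ≈ 11.2 N (up the incline)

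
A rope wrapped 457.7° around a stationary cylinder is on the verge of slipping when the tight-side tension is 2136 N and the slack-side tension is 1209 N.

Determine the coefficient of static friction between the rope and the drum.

μ ≈ 0.0712

T₂/T₁ = e^{μβ} → μ = ln(T₂/T₁)/β.
β = 457.7° = 7.988 rad.
μ = ln(2136/1209)/7.988 = ln(1.767)/7.988 = 0.0712.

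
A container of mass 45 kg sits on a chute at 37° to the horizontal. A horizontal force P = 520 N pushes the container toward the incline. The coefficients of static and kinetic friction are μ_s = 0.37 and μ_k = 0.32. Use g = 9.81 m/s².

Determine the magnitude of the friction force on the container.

Normal direction: N = m g cos θ + P sin θ = 665.5 N.
Parallel to the incline: P cos θ − m g sin θ = 415.3 − 265.7 = 149.6 N; the friction needed to balance this is 149.6 N acting down the slope.
The limit of static friction is μ_s N = 246.2 N.
Since 149.6 N is within the 246.2 N limit, the container stays put and friction is exactly 150 N.

f ≈ 150 N (down the incline)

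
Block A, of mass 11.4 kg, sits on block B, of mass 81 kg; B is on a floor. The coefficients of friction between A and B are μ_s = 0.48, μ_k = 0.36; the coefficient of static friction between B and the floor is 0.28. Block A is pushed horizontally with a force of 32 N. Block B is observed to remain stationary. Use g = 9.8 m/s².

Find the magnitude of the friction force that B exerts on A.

f ≈ 32 N

Normal force at the A–B interface: N₁ = m_A g = 111.7 N.
Maximum static friction on A from B: μ_s N₁ = 0.48×111.7 = 53.63 N.
Since P = 32 N ≤ 53.63 N, A does not slip on B; friction on A equals P = 32 N.
By Newton's third law B feels 32 N forward from A. With B stationary, the floor's static friction on B balances it: f₂ = 32 N (well within μ_s(m_A+m_B)g = 253.5 N).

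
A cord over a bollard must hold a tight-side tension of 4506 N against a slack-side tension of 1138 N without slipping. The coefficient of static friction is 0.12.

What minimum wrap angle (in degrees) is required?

β_min ≈ 657°

T₂/T₁ = e^{μβ} → β = ln(T₂/T₁)/μ.
β = ln(4506/1138)/0.12 = 1.376/0.12 = 11.47 rad.
In degrees: β = 11.47 × 180/π = 657°.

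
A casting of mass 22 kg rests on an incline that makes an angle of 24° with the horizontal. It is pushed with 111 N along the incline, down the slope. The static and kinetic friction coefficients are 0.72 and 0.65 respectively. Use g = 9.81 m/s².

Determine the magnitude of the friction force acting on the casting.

f ≈ 128 N (up the incline)

Perpendicular to the surface, N = m g cos θ = 22·9.81·cos 24° = 197.2 N.
The friction needed for equilibrium is m g sin θ + P = 87.78 + 111 = 198.8 N, measured positive up-slope.
Maximum static friction available: μ_s N = 0.72 × 197.2 = 142 N.
|198.8| exceeds 142 N, so the casting slips down-slope; friction is kinetic, f = μ_k N = 0.65×197.2 = 128 N.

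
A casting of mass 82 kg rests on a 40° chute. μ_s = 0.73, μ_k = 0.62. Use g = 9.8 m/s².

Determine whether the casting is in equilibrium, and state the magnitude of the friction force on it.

N = m g cos θ = 616 N.
Down-slope weight component: m g sin θ = 517 N.
μ_s N = 449 N.
517 > 449 N, so it slides; kinetic friction f = μ_k N = 0.62×616 = 382 N.

f ≈ 382 N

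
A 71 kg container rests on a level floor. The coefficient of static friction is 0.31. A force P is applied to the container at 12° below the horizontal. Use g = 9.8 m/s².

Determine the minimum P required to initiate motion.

P ≈ 236 N

N = m g + P sin α (the push presses the container into the level floor).
At impending slip, P cos α = μ_s N = μ_s (m g + P sin α).
Solving: P (cos α − μ_s sin α) = μ_s m g → P = 0.31×696/(cos 12° − 0.31 sin 12°) = 216/0.9137 = 236 N.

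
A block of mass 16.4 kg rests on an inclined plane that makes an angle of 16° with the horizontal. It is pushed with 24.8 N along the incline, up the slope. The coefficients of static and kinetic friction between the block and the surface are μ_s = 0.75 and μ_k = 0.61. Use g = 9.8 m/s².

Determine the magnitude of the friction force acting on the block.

f ≈ 19.5 N (up the incline)

Perpendicular to the surface, N = m g cos θ = 16.4·9.8·cos 16° = 154.5 N.
For equilibrium along the incline the friction force must supply f = m g sin θ − P = 44.3 − 24.8 = 19.5 N (positive meaning up-slope).
The static-friction ceiling is μ_s N = 0.75 × 154.5 = 115.9 N.
Since |19.5| ≤ 115.9 N, no slip — friction simply equals what equilibrium demands.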